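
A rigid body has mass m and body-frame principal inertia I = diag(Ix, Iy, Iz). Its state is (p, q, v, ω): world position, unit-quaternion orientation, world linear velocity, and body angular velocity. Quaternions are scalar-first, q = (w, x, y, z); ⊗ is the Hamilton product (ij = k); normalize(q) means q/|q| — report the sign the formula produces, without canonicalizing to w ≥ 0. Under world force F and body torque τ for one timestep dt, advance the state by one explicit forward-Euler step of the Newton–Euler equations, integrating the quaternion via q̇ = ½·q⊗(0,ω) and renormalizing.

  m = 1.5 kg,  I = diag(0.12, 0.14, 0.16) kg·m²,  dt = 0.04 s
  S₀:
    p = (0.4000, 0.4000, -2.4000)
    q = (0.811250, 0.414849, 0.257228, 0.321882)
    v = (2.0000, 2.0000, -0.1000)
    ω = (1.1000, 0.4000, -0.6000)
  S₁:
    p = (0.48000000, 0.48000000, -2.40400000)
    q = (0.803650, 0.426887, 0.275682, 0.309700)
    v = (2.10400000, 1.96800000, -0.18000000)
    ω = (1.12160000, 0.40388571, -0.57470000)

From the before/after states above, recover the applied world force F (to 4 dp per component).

F = (3.9000, -1.2000, -3.0000)

velocity change Δv = (0.10400000, -0.03200000, -0.08000000)
m·(v₁−v₀)/dt = (3.9000, -1.2000, -3.0000)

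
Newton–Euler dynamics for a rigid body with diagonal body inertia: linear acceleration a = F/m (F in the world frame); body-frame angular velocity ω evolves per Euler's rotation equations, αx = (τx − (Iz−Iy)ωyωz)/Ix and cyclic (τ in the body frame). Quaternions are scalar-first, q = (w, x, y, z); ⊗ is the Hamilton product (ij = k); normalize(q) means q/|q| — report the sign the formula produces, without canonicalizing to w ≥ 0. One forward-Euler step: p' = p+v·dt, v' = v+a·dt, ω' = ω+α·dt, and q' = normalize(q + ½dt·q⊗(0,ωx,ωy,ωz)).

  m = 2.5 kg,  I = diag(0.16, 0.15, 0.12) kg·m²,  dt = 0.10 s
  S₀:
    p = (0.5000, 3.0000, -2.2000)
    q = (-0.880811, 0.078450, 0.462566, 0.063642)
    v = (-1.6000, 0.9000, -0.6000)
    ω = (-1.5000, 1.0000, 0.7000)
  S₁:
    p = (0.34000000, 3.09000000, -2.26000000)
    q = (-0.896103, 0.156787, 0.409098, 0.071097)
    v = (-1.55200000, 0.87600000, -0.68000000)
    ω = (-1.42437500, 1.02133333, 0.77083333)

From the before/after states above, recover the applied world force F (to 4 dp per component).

Δv = v₁−v₀ = (0.04800000, -0.02400000, -0.08000000)
applied force F = (1.2000, -0.6000, -2.0000)

F = (1.2000, -0.6000, -2.0000)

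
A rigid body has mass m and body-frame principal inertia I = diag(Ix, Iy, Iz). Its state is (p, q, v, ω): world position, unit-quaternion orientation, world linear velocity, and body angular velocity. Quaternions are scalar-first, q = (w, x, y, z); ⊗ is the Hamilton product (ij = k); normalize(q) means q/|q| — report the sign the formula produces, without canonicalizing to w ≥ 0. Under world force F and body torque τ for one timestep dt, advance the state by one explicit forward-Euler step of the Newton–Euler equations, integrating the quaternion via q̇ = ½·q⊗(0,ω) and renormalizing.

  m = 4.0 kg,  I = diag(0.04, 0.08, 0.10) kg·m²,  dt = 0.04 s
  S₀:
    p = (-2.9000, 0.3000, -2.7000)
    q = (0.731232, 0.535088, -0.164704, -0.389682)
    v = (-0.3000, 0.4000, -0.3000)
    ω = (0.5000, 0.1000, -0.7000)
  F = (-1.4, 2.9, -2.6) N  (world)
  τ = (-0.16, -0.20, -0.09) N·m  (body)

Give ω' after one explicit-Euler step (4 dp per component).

ω×(Iω) gyroscopic = (-0.0014, 0.0210, 0.0020)
angular accel α = (-3.9650, -2.7625, -0.9200)
ω + α·dt = (0.3414, -0.0105, -0.7368)

ω' = (0.3414, -0.0105, -0.7368)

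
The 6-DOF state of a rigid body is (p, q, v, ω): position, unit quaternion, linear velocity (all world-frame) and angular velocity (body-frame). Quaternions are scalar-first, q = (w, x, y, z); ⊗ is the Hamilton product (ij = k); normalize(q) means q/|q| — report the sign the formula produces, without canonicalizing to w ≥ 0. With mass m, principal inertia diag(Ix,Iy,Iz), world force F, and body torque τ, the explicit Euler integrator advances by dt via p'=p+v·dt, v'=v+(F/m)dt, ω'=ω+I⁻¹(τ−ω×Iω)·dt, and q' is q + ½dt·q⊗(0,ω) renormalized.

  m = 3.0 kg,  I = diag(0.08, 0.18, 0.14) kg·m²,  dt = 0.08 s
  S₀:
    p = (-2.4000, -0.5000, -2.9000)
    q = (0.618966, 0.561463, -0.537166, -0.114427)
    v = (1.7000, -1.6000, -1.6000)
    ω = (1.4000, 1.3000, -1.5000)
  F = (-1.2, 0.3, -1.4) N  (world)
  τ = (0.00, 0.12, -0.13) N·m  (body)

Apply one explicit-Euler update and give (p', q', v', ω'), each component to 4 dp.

p' = (-2.2640, -0.6280, -3.0280)
q' = (0.6057, 0.6313, -0.4755, -0.0919)
v' = (1.6680, -1.5920, -1.6373)
ω' = (1.3220, 1.2973, -1.6783)

precession coupling ω×(Iω) = (0.0780, 0.1260, 0.1820)
(τ − ω×Iω)/I = (-0.9750, -0.0333, -2.2286)
ω' = ω + α·dt = (1.3220, 1.2973, -1.6783)
2q̇ = q⊗(0,ω) = (-0.2593729, 1.8210565, 1.4866525, 0.5534853)
q' = normalize(q + ½dt·q⊗(0,ω)) = (0.6057, 0.6313, -0.4755, -0.0919)
linear accel F/m = (-0.4000, 0.1000, -0.4667)
p + v·dt = (-2.2640, -0.6280, -3.0280)
v + (F/m)dt = (1.6680, -1.5920, -1.6373)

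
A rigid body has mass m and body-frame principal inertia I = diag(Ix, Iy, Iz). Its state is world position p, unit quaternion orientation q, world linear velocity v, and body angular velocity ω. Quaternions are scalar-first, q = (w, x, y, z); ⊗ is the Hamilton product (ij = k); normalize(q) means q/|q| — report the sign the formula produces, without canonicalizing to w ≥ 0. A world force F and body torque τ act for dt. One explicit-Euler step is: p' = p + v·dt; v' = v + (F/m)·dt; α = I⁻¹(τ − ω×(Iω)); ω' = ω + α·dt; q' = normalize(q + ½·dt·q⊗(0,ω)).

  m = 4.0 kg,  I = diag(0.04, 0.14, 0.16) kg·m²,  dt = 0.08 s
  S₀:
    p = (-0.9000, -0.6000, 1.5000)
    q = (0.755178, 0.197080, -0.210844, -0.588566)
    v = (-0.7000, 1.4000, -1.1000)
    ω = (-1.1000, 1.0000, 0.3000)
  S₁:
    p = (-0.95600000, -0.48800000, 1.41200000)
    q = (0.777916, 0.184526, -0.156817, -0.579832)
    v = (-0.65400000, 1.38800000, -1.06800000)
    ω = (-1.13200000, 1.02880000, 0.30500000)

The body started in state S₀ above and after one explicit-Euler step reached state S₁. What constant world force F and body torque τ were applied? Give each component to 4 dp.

velocity change Δv = (0.04600000, -0.01200000, 0.03200000)
applied force F = (2.3000, -0.6000, 1.6000)
ω₁ − ω₀ = (-0.03200000, 0.02880000, 0.00500000)
ω₀×(Iω₀) = (0.0060, 0.0396, -0.1100)
τ = I·(Δω/dt) + ω₀×(Iω₀) = (-0.0100, 0.0900, -0.1000)

F = (2.3000, -0.6000, 1.6000)
τ = (-0.0100, 0.0900, -0.1000)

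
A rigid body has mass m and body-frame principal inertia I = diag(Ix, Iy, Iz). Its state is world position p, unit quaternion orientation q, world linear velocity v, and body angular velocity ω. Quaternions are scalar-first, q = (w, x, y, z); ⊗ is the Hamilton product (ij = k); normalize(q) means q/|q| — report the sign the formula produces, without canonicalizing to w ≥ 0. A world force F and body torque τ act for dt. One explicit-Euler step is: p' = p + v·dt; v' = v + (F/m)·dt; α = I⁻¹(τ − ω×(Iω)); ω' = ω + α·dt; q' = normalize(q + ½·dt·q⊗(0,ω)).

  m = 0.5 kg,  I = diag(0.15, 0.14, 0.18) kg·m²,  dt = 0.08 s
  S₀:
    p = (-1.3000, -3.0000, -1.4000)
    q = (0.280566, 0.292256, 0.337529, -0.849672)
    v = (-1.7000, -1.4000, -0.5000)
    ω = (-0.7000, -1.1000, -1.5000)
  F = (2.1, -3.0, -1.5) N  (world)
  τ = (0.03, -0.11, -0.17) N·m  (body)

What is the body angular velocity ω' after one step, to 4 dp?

ω' = (-0.7192, -1.1449, -1.5721)

(τ − ω×Iω)/I = (-0.2400, -0.5607, -0.9017)
new body rate ω' = (-0.7192, -1.1449, -1.5721)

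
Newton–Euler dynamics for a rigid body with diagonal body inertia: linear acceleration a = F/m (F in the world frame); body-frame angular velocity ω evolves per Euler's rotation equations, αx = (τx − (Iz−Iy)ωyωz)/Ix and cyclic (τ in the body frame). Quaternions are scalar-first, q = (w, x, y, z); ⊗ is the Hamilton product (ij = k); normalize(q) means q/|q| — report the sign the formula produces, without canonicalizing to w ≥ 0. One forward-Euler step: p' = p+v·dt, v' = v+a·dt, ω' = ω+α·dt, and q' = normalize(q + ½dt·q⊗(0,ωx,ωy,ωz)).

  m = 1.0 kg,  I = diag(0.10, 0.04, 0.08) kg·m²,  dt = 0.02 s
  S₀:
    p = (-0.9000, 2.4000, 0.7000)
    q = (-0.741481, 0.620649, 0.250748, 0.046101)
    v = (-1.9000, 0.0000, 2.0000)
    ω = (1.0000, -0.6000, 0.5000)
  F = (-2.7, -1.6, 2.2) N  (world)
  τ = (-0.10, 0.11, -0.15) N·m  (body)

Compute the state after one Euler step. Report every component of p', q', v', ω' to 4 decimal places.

p' = (-0.9380, 2.4000, 0.7400)
q' = (-0.7464, 0.6147, 0.2525, 0.0362)
v' = (-1.9540, -0.0320, 2.0440)
ω' = (0.9824, -0.5500, 0.4535)

a = F/m = (-2.7000, -1.6000, 2.2000)
p + v·dt = (-0.9380, 2.4000, 0.7400)
new velocity v' = (-1.9540, -0.0320, 2.0440)
ω×(Iω) gyroscopic = (-0.0120, 0.0100, 0.0360)
(τ − ω×Iω)/I = (-0.8800, 2.5000, -2.3250)
ω + α·dt = (0.9824, -0.5500, 0.4535)
q⊗(0,ω) = (-0.4932507, -0.5884464, 0.1806651, -0.9938779)
q + ½dt·q⊗(0,ω), renormalized = (-0.7464, 0.6147, 0.2525, 0.0362)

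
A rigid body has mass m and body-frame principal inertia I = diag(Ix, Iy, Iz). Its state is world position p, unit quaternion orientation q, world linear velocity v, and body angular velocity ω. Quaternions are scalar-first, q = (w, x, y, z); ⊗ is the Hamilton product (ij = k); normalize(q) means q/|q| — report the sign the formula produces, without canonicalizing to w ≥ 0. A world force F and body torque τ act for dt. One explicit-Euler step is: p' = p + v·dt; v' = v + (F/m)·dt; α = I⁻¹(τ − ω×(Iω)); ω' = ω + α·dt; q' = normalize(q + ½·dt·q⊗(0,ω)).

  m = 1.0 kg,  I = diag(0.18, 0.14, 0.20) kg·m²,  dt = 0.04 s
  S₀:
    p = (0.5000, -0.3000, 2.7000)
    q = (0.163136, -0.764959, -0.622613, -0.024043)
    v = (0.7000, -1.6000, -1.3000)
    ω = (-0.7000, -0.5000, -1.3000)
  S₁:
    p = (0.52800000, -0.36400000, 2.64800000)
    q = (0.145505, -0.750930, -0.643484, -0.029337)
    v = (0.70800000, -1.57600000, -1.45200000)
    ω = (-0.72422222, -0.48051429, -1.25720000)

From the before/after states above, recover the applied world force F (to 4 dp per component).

F = (0.2000, 0.6000, -3.8000)

velocity change Δv = (0.00800000, 0.02400000, -0.15200000)
F = m·Δv/dt = (0.2000, 0.6000, -3.8000)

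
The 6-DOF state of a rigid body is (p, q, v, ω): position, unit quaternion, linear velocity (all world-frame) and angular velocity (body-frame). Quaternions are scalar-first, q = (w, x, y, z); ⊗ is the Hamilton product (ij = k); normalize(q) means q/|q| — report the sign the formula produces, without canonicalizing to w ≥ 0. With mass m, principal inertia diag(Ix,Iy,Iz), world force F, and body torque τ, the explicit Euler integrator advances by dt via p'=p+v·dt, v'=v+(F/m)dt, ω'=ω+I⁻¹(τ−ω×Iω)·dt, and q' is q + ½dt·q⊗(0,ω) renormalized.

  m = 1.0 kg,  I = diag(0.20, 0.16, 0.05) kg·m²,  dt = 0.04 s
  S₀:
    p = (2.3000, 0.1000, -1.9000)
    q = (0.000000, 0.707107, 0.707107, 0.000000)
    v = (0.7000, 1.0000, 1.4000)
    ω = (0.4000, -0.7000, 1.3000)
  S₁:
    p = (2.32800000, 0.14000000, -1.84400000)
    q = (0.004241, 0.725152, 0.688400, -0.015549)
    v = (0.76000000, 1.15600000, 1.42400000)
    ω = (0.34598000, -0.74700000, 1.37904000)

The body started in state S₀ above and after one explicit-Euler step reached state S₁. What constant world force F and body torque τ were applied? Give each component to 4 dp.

F = (1.5000, 3.9000, 0.6000)
τ = (-0.1700, -0.1100, 0.1100)

v₁ − v₀ = (0.06000000, 0.15600000, 0.02400000)
applied force F = (1.5000, 3.9000, 0.6000)
Δω = ω₁−ω₀ = (-0.05402000, -0.04700000, 0.07904000)
ω₀×(Iω₀) = (0.1001, 0.0780, 0.0112)
applied torque τ = (-0.1700, -0.1100, 0.1100)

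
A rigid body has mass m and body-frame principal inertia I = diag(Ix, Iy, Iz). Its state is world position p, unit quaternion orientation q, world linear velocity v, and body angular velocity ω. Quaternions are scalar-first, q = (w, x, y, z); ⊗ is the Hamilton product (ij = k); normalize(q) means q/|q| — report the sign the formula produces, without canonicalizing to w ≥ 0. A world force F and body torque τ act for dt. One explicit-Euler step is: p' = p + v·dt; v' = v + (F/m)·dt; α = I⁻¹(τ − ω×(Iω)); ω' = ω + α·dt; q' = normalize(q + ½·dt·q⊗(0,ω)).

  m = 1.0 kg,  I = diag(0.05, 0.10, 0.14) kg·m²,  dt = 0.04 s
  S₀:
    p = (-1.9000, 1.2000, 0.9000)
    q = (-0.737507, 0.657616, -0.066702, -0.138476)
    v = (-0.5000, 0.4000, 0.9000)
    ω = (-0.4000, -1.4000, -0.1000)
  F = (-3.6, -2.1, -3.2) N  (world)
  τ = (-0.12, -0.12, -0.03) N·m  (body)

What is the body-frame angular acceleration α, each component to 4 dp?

α = (-2.5120, -1.1640, -0.4143)

gyro term ω×Iω = (0.0056, -0.0036, 0.0280)
angular accel α = (-2.5120, -1.1640, -0.4143)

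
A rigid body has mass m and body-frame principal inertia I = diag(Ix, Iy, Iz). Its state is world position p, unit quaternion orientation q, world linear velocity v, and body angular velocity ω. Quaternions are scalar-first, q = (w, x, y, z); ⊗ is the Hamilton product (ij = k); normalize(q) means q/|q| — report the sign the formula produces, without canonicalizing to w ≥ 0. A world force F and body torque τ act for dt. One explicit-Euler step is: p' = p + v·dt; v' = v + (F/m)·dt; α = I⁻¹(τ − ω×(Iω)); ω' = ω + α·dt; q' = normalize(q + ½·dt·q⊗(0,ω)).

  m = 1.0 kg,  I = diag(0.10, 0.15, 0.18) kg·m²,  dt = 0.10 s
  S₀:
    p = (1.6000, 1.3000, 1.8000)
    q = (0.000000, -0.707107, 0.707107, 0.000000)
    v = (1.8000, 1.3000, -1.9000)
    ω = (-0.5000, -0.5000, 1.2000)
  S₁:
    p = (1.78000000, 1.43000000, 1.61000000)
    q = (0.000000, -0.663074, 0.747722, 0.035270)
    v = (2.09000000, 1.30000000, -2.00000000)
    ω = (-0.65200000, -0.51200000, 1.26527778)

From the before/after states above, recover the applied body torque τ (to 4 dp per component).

τ = (-0.1700, 0.0300, 0.1300)

rate change Δω = (-0.15200000, -0.01200000, 0.06527778)
τ = I·(Δω/dt) + ω₀×(Iω₀) = (-0.1700, 0.0300, 0.1300)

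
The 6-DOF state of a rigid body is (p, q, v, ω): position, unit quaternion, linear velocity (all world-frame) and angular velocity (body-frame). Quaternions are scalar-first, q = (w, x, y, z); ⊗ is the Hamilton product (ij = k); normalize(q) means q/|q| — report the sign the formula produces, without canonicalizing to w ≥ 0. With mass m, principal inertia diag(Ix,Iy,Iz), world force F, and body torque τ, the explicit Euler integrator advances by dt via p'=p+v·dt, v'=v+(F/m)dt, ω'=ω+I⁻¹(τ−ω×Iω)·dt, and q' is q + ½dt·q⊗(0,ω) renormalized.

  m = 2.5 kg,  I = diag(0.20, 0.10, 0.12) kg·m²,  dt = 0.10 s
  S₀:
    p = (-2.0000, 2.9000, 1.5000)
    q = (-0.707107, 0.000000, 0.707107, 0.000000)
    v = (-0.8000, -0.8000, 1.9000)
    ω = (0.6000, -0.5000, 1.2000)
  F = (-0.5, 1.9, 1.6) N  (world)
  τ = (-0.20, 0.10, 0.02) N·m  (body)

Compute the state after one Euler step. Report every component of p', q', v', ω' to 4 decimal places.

a = F/m = (-0.2000, 0.7600, 0.6400)
p' = p + v·dt = (-2.0800, 2.8200, 1.6900)
new velocity v' = (-0.8200, -0.7240, 1.9640)
ω×(Iω) gyroscopic = (-0.0120, 0.0576, 0.0300)
(τ − ω×Iω)/I = (-0.9400, 0.4240, -0.0833)
ω' = ω + α·dt = (0.5060, -0.4576, 1.1917)
2q̇ = q⊗(0,ω) = (0.3535535, 0.4242642, 0.3535535, -1.2727926)
q + ½dt·q⊗(0,ω), renormalized = (-0.6877, 0.0212, 0.7229, -0.0635)

p' = (-2.0800, 2.8200, 1.6900)
q' = (-0.6877, 0.0212, 0.7229, -0.0635)
v' = (-0.8200, -0.7240, 1.9640)
ω' = (0.5060, -0.4576, 1.1917)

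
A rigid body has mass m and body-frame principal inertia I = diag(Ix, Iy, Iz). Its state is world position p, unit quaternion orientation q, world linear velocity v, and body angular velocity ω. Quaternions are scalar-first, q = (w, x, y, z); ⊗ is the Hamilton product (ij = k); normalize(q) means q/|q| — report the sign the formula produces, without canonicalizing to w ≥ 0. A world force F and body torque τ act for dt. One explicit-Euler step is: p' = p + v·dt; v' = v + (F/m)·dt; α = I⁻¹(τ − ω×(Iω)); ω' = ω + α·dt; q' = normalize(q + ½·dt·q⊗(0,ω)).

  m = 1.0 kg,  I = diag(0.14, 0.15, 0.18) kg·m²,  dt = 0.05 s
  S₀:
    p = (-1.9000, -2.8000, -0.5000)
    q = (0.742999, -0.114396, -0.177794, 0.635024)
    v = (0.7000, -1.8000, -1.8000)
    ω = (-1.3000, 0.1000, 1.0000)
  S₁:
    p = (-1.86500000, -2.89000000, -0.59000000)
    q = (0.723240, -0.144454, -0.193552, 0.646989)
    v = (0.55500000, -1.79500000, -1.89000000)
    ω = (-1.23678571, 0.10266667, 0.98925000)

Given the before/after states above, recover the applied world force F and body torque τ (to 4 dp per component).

v₁ − v₀ = (-0.14500000, 0.00500000, -0.09000000)
applied force F = (-2.9000, 0.1000, -1.8000)
ω₁ − ω₀ = (0.06321429, 0.00266667, -0.01075000)
τ = I·(Δω/dt) + ω₀×(Iω₀) = (0.1800, 0.0600, -0.0400)

F = (-2.9000, 0.1000, -1.8000)
τ = (0.1800, 0.0600, -0.0400)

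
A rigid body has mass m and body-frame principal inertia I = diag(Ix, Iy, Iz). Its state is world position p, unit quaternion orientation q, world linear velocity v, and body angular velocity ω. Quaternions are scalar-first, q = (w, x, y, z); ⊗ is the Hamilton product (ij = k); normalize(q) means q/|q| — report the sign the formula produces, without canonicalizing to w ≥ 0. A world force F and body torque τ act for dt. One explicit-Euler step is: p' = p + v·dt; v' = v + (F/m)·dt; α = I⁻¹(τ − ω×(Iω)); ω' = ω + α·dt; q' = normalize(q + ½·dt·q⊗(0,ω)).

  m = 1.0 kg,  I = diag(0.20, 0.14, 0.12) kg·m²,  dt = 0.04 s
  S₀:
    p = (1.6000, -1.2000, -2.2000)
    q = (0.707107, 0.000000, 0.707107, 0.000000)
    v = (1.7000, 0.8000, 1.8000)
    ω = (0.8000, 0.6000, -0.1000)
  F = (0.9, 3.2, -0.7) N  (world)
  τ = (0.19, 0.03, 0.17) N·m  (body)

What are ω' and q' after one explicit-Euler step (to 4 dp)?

ω' = (0.8378, 0.6104, -0.0337)
q' = (0.6985, 0.0099, 0.7154, -0.0127)

α = I⁻¹(τ − ω×Iω) = (0.9440, 0.2600, 1.6567)
ω' = ω + α·dt = (0.8378, 0.6104, -0.0337)
2q̇ = q⊗(0,ω) = (-0.4242642, 0.4949749, 0.4242642, -0.6363963)
q + ½dt·q⊗(0,ω), renormalized = (0.6985, 0.0099, 0.7154, -0.0127)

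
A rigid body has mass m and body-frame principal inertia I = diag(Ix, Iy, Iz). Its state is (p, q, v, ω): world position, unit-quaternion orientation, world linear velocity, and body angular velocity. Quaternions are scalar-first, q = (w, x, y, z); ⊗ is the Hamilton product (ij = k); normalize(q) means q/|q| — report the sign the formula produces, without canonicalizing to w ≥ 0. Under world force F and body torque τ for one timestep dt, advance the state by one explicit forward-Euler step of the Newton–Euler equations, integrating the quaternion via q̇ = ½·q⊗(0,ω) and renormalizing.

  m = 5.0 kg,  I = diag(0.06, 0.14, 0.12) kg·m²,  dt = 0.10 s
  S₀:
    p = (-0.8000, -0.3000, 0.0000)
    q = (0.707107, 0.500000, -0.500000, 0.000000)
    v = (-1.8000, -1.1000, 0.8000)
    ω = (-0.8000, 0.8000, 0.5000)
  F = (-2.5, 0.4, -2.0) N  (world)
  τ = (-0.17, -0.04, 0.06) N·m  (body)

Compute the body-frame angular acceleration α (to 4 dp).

α = (-2.7000, -0.4571, 0.9267)

precession coupling ω×(Iω) = (-0.0080, 0.0240, -0.0512)
α = I⁻¹(τ − ω×Iω) = (-2.7000, -0.4571, 0.9267)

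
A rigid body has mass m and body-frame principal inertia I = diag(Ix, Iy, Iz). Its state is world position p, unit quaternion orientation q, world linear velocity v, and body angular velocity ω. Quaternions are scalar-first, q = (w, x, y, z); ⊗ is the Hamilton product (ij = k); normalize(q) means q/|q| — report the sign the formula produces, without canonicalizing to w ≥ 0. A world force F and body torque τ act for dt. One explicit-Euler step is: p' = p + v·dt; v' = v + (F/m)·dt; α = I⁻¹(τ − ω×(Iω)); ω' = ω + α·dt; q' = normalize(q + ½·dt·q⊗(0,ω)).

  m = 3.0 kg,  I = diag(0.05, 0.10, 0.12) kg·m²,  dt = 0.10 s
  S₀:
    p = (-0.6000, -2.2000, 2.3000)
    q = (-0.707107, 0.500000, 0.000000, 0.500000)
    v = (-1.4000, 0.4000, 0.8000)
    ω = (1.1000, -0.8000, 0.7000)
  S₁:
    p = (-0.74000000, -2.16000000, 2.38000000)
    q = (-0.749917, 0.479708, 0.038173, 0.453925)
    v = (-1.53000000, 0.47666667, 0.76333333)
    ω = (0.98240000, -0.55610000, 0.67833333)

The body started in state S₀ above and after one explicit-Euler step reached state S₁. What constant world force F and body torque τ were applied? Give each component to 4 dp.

Δω = ω₁−ω₀ = (-0.11760000, 0.24390000, -0.02166667)
ω₀×(Iω₀) = (-0.0112, -0.0539, -0.0440)
applied torque τ = (-0.0700, 0.1900, -0.0700)
velocity change Δv = (-0.13000000, 0.07666667, -0.03666667)
m·(v₁−v₀)/dt = (-3.9000, 2.3000, -1.1000)

F = (-3.9000, 2.3000, -1.1000)
τ = (-0.0700, 0.1900, -0.0700)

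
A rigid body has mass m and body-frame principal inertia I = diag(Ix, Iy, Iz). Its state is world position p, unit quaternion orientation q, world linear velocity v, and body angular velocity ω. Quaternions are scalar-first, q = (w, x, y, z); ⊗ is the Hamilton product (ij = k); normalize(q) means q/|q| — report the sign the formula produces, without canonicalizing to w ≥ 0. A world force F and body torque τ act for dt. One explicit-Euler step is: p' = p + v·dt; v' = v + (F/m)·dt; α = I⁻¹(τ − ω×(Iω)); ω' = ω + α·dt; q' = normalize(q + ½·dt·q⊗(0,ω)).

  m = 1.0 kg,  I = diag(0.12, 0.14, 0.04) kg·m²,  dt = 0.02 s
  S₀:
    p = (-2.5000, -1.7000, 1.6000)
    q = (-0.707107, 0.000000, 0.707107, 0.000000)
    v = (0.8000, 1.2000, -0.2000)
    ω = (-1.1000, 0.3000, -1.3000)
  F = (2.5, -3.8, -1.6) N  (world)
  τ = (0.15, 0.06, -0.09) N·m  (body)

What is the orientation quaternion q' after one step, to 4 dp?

q' = (-0.7091, -0.0014, 0.7049, 0.0170)

2q̇ = q⊗(0,ω) = (-0.2121321, -0.1414214, -0.2121321, 1.6970568)
updated quaternion q' = (-0.7091, -0.0014, 0.7049, 0.0170)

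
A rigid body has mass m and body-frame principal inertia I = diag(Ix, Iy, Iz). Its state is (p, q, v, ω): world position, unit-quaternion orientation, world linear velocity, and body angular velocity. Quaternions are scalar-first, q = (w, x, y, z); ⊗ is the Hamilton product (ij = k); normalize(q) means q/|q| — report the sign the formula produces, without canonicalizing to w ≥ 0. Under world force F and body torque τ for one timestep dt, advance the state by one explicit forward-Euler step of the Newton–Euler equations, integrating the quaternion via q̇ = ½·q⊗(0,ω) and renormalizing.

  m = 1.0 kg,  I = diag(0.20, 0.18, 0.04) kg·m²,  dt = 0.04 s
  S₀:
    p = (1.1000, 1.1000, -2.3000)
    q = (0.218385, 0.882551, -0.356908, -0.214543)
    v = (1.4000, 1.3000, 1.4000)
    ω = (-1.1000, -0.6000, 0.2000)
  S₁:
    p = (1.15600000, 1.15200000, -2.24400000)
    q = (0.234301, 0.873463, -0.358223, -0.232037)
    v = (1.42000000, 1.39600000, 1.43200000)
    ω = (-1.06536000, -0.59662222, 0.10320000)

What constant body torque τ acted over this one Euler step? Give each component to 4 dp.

Δω = ω₁−ω₀ = (0.03464000, 0.00337778, -0.09680000)
gyro term ω₀×Iω₀ = (0.0168, -0.0352, -0.0132)
applied torque τ = (0.1900, -0.0200, -0.1100)

τ = (0.1900, -0.0200, -0.1100)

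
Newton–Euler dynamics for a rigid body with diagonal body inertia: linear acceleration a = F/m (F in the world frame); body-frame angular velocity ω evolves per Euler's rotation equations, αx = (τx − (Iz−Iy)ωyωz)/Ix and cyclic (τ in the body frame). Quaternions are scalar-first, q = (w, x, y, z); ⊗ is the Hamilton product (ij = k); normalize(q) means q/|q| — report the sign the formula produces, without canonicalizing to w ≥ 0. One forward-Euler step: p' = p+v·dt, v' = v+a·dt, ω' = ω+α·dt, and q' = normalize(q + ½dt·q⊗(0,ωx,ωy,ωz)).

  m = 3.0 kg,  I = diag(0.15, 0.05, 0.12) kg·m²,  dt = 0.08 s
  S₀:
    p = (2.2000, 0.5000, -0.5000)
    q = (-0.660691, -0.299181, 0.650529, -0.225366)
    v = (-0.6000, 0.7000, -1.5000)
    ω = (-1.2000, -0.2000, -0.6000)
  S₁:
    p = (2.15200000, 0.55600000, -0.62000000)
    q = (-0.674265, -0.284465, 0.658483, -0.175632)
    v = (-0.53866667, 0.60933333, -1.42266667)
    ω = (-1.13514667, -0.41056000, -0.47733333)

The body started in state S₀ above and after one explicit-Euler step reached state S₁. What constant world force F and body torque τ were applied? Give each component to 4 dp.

Δv = v₁−v₀ = (0.06133333, -0.09066667, 0.07733333)
m·(v₁−v₀)/dt = (2.3000, -3.4000, 2.9000)
rate change Δω = (0.06485333, -0.21056000, 0.12266667)
ω₀×(Iω₀) = (0.0084, 0.0216, -0.0240)
applied torque τ = (0.1300, -0.1100, 0.1600)

F = (2.3000, -3.4000, 2.9000)
τ = (0.1300, -0.1100, 0.1600)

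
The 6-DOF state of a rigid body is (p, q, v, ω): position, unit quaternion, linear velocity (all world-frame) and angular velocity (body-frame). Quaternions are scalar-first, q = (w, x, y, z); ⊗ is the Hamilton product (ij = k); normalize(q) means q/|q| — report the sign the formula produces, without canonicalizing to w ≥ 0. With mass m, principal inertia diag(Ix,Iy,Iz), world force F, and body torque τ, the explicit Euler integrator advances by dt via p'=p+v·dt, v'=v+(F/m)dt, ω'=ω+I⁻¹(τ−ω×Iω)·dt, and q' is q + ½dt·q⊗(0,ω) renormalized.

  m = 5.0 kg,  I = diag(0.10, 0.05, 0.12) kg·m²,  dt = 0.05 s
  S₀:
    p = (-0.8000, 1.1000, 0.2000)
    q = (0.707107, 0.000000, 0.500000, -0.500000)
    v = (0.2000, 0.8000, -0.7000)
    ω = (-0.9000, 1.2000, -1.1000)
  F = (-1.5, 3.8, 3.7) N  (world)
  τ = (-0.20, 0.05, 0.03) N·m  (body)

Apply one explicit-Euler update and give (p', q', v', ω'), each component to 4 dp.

p' = (-0.7900, 1.1400, 0.1650)
q' = (0.6776, -0.0146, 0.5319, -0.5076)
v' = (0.1850, 0.8380, -0.6630)
ω' = (-0.9538, 1.2698, -1.1100)

p' = p + v·dt = (-0.7900, 1.1400, 0.1650)
v + (F/m)dt = (0.1850, 0.8380, -0.6630)
(τ − ω×Iω)/I = (-1.0760, 1.3960, -0.2000)
ω + α·dt = (-0.9538, 1.2698, -1.1100)
q⊗(0,ω) = (-1.1500000, -0.5863963, 1.2985284, -0.3278177)
q' = normalize(q + ½dt·q⊗(0,ω)) = (0.6776, -0.0146, 0.5319, -0.5076)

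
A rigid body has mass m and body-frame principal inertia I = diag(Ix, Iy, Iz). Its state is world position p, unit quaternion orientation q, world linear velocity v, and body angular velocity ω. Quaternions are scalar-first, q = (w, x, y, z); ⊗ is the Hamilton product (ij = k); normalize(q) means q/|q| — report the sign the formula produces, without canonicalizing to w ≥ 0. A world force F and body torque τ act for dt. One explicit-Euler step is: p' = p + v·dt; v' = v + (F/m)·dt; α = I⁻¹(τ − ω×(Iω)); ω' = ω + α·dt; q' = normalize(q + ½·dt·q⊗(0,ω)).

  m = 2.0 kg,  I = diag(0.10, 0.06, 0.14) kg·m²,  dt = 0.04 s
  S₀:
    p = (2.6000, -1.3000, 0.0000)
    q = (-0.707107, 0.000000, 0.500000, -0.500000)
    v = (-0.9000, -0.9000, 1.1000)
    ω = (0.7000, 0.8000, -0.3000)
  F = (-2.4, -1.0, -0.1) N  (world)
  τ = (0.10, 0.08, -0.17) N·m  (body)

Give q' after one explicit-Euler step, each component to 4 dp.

Hamilton product q⊗(0,ω) = (-0.5500000, -0.2449749, -0.9156856, -0.1378679)
updated quaternion q' = (-0.7179, -0.0049, 0.4816, -0.5026)

q' = (-0.7179, -0.0049, 0.4816, -0.5026)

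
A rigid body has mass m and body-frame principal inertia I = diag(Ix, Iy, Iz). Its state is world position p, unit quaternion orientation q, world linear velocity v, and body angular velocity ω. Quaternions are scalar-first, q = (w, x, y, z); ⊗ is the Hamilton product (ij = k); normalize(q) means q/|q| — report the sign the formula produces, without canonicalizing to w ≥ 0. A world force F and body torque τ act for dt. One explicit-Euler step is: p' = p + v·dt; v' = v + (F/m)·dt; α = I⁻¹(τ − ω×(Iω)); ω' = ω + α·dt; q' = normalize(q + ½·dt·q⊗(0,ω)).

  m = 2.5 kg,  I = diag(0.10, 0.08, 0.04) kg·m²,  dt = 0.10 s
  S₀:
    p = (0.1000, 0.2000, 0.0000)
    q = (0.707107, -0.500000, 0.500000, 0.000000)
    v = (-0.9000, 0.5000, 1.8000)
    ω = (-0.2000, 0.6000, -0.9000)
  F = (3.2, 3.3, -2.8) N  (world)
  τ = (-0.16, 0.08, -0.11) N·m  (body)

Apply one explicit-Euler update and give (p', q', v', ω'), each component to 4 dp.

gyro term ω×Iω = (0.0216, 0.0108, 0.0024)
(τ − ω×Iω)/I = (-1.8160, 0.8650, -2.8100)
new body rate ω' = (-0.3816, 0.6865, -1.1810)
Hamilton product q⊗(0,ω) = (-0.4000000, -0.5914214, -0.0257358, -0.8363963)
updated quaternion q' = (0.6861, -0.5288, 0.4980, -0.0418)
linear accel F/m = (1.2800, 1.3200, -1.1200)
p' = p + v·dt = (0.0100, 0.2500, 0.1800)
v + (F/m)dt = (-0.7720, 0.6320, 1.6880)

p' = (0.0100, 0.2500, 0.1800)
q' = (0.6861, -0.5288, 0.4980, -0.0418)
v' = (-0.7720, 0.6320, 1.6880)
ω' = (-0.3816, 0.6865, -1.1810)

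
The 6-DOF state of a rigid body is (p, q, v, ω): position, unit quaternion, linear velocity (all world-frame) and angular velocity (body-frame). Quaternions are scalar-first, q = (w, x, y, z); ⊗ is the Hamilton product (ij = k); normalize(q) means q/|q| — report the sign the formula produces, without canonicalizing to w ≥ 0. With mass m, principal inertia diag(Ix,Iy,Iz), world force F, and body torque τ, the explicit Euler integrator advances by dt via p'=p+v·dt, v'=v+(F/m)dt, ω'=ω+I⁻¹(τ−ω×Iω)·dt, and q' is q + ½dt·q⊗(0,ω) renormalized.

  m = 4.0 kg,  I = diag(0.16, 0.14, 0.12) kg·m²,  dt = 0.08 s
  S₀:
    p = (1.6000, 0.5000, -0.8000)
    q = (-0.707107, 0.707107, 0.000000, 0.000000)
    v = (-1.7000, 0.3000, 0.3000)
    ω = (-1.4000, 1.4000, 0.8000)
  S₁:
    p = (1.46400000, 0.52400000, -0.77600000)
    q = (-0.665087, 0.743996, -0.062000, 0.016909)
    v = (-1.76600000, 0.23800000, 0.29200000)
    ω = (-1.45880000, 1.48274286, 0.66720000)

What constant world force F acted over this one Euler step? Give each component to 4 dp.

F = (-3.3000, -3.1000, -0.4000)

Δv = v₁−v₀ = (-0.06600000, -0.06200000, -0.00800000)
F = m·Δv/dt = (-3.3000, -3.1000, -0.4000)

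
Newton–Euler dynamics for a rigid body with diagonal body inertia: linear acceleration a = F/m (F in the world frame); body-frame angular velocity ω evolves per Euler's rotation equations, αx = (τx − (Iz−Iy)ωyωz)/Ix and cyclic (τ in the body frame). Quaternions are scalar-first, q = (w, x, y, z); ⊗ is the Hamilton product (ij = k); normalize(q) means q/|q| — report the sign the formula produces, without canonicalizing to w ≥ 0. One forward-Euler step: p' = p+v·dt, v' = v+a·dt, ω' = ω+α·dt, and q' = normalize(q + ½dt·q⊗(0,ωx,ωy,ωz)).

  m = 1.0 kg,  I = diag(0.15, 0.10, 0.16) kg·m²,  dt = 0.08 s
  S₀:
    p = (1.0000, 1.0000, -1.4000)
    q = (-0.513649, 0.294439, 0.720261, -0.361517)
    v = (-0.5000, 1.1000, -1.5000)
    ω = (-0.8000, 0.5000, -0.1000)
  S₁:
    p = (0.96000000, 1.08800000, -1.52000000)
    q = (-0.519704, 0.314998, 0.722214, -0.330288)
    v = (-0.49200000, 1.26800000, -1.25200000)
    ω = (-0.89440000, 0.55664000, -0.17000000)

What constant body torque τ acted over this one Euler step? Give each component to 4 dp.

rate change Δω = (-0.09440000, 0.05664000, -0.07000000)
applied torque τ = (-0.1800, 0.0700, -0.1200)

τ = (-0.1800, 0.0700, -0.1200)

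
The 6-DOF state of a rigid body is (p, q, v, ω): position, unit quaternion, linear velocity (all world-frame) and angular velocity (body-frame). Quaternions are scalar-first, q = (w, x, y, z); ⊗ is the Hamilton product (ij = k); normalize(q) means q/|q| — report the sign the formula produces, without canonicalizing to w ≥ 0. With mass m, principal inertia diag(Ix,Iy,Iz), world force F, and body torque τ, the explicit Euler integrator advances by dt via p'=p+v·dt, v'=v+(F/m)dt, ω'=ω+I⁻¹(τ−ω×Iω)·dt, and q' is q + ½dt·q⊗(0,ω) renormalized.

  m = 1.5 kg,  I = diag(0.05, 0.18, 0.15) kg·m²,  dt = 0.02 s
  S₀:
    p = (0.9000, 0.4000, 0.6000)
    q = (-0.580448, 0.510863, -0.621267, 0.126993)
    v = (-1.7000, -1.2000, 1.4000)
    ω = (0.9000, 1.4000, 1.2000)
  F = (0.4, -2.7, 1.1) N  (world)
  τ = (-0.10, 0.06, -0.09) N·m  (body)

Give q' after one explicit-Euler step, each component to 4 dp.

Hamilton product q⊗(0,ω) = (0.2576055, -1.4457138, -1.3113691, 0.5778109)
q' = normalize(q + ½dt·q⊗(0,ω)) = (-0.5778, 0.4963, -0.6342, 0.1327)

q' = (-0.5778, 0.4963, -0.6342, 0.1327)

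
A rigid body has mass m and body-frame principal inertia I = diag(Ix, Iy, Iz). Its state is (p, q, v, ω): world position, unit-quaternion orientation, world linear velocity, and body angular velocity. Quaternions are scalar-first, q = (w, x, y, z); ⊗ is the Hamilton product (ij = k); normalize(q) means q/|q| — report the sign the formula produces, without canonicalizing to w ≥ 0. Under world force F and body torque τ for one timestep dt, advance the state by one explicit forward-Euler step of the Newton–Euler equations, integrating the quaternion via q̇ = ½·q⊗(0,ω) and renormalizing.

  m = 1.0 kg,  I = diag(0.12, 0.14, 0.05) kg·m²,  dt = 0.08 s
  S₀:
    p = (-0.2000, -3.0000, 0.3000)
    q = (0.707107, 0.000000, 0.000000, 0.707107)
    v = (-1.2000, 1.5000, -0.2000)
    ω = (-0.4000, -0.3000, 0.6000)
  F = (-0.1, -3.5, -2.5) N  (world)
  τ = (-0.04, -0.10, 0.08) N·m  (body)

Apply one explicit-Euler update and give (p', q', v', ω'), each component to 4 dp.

a = (-0.1000, -3.5000, -2.5000)
p' = p + v·dt = (-0.2960, -2.8800, 0.2840)
new velocity v' = (-1.2080, 1.2200, -0.4000)
(τ − ω×Iω)/I = (-0.4683, -0.5943, 1.5520)
new body rate ω' = (-0.4375, -0.3475, 0.7242)
q⊗(0,ω) = (-0.4242642, -0.0707107, -0.4949749, 0.4242642)
q + ½dt·q⊗(0,ω), renormalized = (0.6898, -0.0028, -0.0198, 0.7237)

p' = (-0.2960, -2.8800, 0.2840)
q' = (0.6898, -0.0028, -0.0198, 0.7237)
v' = (-1.2080, 1.2200, -0.4000)
ω' = (-0.4375, -0.3475, 0.7242)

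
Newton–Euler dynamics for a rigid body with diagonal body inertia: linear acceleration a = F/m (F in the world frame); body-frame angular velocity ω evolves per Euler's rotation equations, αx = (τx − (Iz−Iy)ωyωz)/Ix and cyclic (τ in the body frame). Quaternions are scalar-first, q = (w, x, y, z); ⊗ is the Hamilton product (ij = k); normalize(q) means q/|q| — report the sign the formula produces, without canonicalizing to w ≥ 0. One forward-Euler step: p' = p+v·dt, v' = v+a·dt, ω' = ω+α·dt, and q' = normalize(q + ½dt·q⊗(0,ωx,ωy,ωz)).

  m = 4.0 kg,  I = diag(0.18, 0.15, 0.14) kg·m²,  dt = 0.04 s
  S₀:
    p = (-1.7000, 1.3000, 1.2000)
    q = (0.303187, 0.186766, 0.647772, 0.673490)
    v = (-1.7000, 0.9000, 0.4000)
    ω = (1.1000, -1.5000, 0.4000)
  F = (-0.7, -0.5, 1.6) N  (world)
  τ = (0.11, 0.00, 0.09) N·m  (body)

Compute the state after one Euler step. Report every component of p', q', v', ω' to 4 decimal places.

ω×(Iω) gyroscopic = (0.0060, 0.0176, 0.0495)
α = I⁻¹(τ − ω×Iω) = (0.5778, -0.1173, 0.2893)
ω + α·dt = (1.1231, -1.5047, 0.4116)
q⊗(0,ω) = (0.4968194, 1.6028495, 0.2113521, -0.8714234)
q' = normalize(q + ½dt·q⊗(0,ω)) = (0.3129, 0.2187, 0.6515, 0.6556)
p' = p + v·dt = (-1.7680, 1.3360, 1.2160)
new velocity v' = (-1.7070, 0.8950, 0.4160)

p' = (-1.7680, 1.3360, 1.2160)
q' = (0.3129, 0.2187, 0.6515, 0.6556)
v' = (-1.7070, 0.8950, 0.4160)
ω' = (1.1231, -1.5047, 0.4116)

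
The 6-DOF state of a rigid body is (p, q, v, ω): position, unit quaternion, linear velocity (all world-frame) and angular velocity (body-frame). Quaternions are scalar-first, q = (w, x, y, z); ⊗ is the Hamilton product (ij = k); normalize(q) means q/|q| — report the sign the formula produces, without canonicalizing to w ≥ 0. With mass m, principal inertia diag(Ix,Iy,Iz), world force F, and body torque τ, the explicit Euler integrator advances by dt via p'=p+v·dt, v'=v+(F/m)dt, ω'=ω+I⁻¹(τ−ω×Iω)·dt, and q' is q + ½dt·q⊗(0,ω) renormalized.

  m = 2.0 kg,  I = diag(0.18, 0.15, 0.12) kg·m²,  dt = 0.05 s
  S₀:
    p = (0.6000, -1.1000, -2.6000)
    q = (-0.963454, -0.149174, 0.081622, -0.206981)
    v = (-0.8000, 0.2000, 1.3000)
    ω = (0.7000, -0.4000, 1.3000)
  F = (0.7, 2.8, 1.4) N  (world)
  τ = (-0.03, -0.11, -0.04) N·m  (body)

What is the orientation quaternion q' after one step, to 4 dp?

Hamilton product q⊗(0,ω) = (0.4061459, -0.6511016, 0.4344211, -1.2499560)
q' = normalize(q + ½dt·q⊗(0,ω)) = (-0.9526, -0.1653, 0.0924, -0.2381)

q' = (-0.9526, -0.1653, 0.0924, -0.2381)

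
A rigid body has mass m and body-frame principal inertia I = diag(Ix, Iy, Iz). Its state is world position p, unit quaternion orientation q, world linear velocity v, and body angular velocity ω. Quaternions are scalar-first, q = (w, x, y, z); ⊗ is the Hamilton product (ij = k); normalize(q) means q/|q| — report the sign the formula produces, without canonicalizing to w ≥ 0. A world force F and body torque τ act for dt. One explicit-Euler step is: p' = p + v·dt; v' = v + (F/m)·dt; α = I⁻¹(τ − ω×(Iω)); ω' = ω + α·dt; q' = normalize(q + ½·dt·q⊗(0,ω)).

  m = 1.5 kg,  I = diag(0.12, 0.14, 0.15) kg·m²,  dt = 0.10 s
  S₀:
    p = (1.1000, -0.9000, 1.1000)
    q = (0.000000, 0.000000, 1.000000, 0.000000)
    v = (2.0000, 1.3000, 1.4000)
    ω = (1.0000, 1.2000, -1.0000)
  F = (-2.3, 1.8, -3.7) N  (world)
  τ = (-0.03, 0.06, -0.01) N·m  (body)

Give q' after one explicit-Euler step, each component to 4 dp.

2q̇ = q⊗(0,ω) = (-1.2000000, -1.0000000, 0.0000000, -1.0000000)
q' = normalize(q + ½dt·q⊗(0,ω)) = (-0.0597, -0.0498, 0.9957, -0.0498)

q' = (-0.0597, -0.0498, 0.9957, -0.0498)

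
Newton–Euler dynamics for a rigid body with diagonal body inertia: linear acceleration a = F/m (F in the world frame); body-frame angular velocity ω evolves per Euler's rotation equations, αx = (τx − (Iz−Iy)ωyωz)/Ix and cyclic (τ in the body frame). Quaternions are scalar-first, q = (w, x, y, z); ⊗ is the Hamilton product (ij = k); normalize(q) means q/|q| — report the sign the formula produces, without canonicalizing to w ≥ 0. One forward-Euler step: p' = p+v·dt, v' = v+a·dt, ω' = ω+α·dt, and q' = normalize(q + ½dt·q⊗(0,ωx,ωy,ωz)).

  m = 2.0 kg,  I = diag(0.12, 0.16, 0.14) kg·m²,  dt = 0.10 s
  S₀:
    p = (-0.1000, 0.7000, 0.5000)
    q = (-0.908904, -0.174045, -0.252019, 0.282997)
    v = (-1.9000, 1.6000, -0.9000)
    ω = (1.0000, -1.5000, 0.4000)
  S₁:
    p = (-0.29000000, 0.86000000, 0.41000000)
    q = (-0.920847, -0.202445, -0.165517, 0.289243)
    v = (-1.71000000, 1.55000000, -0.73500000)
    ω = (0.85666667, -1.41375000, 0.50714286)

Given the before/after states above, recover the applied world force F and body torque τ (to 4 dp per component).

ω₁ − ω₀ = (-0.14333333, 0.08625000, 0.10714286)
I·α + gyro = (-0.1600, 0.1300, 0.0900)
Δv = v₁−v₀ = (0.19000000, -0.05000000, 0.16500000)
F = m·Δv/dt = (3.8000, -1.0000, 3.3000)

F = (3.8000, -1.0000, 3.3000)
τ = (-0.1600, 0.1300, 0.0900)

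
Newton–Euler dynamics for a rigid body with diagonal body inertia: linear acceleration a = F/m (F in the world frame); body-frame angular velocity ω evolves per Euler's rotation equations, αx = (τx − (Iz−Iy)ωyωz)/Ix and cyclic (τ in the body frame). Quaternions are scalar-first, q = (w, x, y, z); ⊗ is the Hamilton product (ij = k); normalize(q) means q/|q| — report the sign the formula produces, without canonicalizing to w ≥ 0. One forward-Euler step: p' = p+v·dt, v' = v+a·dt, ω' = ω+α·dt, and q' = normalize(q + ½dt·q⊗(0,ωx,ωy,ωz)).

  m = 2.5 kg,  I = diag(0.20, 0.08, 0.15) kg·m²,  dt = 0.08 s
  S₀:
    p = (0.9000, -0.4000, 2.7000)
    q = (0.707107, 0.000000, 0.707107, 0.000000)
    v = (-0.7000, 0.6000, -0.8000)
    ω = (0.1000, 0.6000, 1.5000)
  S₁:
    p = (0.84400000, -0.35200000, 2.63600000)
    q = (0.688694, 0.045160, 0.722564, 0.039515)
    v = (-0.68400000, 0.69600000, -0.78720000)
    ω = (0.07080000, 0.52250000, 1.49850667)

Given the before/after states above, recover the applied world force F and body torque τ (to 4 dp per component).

F = (0.5000, 3.0000, 0.4000)
τ = (-0.0100, -0.0700, -0.0100)

v₁ − v₀ = (0.01600000, 0.09600000, 0.01280000)
m·(v₁−v₀)/dt = (0.5000, 3.0000, 0.4000)
rate change Δω = (-0.02920000, -0.07750000, -0.00149333)
τ = I·(Δω/dt) + ω₀×(Iω₀) = (-0.0100, -0.0700, -0.0100)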